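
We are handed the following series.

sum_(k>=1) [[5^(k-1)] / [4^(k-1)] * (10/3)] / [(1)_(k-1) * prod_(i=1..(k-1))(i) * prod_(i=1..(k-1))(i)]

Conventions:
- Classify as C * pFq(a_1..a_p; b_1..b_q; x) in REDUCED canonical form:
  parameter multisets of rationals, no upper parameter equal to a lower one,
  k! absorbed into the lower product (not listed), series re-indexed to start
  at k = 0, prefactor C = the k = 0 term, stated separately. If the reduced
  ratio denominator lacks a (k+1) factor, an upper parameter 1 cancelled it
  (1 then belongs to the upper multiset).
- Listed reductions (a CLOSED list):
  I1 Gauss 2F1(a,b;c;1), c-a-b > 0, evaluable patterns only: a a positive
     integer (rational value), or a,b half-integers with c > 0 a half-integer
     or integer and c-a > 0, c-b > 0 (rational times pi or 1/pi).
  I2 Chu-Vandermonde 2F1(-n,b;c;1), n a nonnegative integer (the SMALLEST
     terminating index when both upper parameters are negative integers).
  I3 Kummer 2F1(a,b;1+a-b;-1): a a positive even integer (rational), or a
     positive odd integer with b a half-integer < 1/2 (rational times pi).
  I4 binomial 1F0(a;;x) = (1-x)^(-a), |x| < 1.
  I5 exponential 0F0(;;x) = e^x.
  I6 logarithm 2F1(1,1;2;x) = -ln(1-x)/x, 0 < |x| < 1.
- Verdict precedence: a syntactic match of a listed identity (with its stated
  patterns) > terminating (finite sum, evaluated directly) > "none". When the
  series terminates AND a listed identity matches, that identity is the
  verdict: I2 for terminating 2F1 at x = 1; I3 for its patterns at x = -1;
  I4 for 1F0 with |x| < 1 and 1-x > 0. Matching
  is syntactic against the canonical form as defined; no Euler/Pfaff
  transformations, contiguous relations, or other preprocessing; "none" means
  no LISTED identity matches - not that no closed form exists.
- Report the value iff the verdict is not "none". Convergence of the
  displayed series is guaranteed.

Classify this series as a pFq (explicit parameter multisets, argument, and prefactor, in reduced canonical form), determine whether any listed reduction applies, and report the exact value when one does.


Structural cue: x = (5/4) and the lower running product (C = 10/3, x = 5/4) is a rising factorial.
Consecutive-term ratio: r(k) = (5/4) * 1 / [(k+1) (k+1) (k+1)] ; factor over Q: parameters, x = (5/4), and C = 10/3.

x = 5/4 here; the reduced form reads 0F2, upper {-}, lower {1, 1}, C = 10/3. Verdict: no listed reduction: x = 5/4 and upper {-} fail every I1-I6 pattern.


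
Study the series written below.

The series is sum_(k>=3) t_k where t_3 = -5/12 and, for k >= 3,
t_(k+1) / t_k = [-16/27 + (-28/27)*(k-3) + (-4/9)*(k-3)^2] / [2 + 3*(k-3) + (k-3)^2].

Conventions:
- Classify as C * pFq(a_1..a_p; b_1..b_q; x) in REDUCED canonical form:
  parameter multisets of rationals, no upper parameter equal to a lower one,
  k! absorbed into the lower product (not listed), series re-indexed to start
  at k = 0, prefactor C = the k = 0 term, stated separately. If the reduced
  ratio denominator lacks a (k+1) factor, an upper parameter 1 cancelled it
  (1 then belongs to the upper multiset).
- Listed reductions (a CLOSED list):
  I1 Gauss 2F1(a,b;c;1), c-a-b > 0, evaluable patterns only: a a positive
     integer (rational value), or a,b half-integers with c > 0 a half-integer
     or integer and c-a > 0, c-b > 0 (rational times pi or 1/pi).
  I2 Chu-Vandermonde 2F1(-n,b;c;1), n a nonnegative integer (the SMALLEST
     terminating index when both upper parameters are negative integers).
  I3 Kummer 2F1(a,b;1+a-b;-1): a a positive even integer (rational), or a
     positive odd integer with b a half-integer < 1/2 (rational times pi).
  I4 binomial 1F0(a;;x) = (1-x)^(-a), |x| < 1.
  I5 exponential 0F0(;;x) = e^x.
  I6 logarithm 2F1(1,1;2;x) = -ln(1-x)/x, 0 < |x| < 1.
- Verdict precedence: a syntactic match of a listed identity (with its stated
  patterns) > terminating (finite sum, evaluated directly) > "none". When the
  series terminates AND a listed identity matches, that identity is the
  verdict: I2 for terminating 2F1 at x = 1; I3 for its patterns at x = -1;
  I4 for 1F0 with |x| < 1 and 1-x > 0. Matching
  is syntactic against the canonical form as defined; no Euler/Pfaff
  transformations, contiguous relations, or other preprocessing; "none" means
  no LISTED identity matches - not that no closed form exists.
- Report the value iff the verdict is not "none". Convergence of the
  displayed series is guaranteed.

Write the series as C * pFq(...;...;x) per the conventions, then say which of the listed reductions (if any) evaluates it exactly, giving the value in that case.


This is -5/12 * 2F1(1, 4/3; 2; -4/9) in reduced canonical form. Verdict: none (x = -4/9): each listed identity misses the multisets {1, 4/3} ; {2}.

Key step: t_0 being -5/12, roots of the ratio polynomials (C = -5/12) are the negated parameters.
Ratio: r(k) = (-4/9) * (k+1) (k+4/3) / [(k+2) (k+1)] - rational; roots negated = parameters, x = (-4/9), C = -5/12.


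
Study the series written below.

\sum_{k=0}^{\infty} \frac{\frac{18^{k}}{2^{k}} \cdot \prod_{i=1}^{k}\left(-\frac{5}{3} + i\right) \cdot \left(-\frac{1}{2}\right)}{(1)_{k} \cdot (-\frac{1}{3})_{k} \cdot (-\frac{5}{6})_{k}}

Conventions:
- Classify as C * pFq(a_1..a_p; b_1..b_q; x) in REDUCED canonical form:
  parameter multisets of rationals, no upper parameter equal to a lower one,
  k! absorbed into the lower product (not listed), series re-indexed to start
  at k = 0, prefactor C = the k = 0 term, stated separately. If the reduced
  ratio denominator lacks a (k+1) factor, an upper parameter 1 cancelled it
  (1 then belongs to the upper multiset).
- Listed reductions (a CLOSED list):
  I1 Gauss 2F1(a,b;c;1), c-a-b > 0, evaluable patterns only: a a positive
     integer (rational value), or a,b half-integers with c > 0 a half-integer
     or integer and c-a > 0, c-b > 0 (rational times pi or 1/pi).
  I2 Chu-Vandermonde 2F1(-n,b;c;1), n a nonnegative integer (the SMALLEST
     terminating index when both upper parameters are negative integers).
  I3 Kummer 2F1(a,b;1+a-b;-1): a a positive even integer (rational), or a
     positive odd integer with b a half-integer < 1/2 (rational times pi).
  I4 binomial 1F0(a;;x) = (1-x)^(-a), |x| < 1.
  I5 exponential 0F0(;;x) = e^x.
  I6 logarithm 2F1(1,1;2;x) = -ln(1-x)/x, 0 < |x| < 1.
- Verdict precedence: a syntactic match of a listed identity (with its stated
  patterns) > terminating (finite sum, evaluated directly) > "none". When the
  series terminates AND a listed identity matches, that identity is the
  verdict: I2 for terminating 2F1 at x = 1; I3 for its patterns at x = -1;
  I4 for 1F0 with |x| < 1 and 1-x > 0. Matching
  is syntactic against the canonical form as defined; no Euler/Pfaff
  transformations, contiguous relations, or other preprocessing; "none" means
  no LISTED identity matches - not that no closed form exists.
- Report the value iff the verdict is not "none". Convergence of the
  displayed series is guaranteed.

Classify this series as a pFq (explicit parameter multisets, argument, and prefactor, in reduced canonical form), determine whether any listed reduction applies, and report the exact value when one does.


At argument 9: a 1F2 with upper {-\frac{2}{3}}, lower {-\frac{5}{6}, -\frac{1}{3}}, scaled by C = -\frac{1}{2}. Verdict: no listed reduction: x = 9 and upper {-\frac{2}{3}} fail every I1-I6 pattern.

Key observation: t_0 = -\frac{1}{2} here, and (1)_k (C = -1/2, x = 9) is k! itself.
Consecutive-term ratio: r(k) = 9 * (k-\frac{2}{3}) / [(k-\frac{5}{6}) (k-\frac{1}{3}) (k+1)] - poly over poly, x = 9 from leading terms; C = -\frac{1}{2} at k = 0.


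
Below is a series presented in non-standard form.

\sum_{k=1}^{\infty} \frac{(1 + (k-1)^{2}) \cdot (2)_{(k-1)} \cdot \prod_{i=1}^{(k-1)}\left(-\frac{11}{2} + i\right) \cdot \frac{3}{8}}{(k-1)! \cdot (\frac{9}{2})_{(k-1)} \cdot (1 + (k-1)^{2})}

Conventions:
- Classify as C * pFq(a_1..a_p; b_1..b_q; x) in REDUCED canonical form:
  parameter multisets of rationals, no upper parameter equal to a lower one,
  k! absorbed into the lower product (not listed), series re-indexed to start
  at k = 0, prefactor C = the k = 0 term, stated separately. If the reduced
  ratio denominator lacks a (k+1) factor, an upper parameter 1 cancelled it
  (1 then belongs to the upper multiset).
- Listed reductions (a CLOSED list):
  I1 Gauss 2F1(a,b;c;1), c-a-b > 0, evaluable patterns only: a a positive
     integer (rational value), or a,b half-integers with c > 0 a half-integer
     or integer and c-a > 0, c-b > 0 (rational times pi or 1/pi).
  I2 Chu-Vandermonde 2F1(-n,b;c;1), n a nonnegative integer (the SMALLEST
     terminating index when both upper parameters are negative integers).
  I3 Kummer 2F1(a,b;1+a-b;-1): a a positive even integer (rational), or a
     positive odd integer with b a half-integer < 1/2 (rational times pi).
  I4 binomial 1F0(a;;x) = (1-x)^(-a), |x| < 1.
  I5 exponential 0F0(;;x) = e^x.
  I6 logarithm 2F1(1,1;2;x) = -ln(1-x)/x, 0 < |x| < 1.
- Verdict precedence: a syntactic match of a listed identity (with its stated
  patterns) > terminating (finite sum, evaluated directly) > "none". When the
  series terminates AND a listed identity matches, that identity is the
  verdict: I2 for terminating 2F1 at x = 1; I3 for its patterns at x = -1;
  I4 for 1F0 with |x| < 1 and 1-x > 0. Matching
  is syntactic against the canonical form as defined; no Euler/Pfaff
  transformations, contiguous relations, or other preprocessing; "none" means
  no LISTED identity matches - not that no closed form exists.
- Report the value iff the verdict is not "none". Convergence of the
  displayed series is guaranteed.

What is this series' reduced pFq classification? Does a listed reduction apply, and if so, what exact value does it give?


Reduced: x = 1, 2F1, upper = {-\frac{9}{2}, 2}, lower = {\frac{9}{2}}, C = \frac{3}{8}. Verdict (x = 1): Gauss (I1, integer-parameter pattern) applies (x = 1: the Gamma ratio telescopes since c-a-b = 7 > 0 and a = 2 in Z>0). Hence: \frac{15}{256}.

Key step: t_0 = \frac{3}{8} here, and the factor k^2 + 1 cancels (top and bottom), leaving C = 3/8, x = 1.
Step ratio: r(k) = 1 * (k-\frac{9}{2}) (k+2) / [(k+\frac{9}{2}) (k+1)] - poly over poly, x = 1 from leading terms; C = \frac{3}{8} at k = 0.


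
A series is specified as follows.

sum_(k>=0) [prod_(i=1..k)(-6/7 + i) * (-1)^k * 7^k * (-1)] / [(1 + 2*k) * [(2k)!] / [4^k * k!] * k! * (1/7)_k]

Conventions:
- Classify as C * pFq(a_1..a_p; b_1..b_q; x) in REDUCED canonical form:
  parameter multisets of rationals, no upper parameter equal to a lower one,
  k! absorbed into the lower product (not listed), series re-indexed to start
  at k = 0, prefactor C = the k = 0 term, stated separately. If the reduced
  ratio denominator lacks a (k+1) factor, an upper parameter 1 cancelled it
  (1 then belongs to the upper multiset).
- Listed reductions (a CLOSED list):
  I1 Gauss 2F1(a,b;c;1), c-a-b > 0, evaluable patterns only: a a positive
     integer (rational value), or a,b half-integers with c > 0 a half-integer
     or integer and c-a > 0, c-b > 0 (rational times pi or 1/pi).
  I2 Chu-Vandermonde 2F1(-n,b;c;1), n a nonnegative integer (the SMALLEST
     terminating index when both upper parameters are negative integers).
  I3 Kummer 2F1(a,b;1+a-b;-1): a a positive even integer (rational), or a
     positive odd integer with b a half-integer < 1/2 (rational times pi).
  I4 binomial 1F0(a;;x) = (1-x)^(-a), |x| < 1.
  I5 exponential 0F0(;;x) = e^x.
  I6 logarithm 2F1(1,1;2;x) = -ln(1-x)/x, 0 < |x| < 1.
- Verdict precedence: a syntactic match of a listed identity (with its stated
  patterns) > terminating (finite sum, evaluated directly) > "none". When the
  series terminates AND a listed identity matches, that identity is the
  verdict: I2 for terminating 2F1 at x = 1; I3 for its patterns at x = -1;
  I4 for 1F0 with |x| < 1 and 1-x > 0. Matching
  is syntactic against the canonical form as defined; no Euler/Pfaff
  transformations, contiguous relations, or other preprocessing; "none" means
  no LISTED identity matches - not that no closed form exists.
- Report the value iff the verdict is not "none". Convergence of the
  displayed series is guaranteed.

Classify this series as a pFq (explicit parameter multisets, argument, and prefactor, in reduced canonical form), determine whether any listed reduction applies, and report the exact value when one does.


Canonical form: C = -1 times 0F1 with upper {-}, lower {3/2}, x = -7. Verdict: none here - no I1-I6 shape fits x = -7 with lower {3/2}.

Structural cue: t_0 being -1, the running product (prefactor -1) telescopes to a rising factorial.
Term ratio: r(k) = (-7) * 1 / [(k+3/2) (k+1)] ; factor over Q: parameters, x = (-7), and C = -1.


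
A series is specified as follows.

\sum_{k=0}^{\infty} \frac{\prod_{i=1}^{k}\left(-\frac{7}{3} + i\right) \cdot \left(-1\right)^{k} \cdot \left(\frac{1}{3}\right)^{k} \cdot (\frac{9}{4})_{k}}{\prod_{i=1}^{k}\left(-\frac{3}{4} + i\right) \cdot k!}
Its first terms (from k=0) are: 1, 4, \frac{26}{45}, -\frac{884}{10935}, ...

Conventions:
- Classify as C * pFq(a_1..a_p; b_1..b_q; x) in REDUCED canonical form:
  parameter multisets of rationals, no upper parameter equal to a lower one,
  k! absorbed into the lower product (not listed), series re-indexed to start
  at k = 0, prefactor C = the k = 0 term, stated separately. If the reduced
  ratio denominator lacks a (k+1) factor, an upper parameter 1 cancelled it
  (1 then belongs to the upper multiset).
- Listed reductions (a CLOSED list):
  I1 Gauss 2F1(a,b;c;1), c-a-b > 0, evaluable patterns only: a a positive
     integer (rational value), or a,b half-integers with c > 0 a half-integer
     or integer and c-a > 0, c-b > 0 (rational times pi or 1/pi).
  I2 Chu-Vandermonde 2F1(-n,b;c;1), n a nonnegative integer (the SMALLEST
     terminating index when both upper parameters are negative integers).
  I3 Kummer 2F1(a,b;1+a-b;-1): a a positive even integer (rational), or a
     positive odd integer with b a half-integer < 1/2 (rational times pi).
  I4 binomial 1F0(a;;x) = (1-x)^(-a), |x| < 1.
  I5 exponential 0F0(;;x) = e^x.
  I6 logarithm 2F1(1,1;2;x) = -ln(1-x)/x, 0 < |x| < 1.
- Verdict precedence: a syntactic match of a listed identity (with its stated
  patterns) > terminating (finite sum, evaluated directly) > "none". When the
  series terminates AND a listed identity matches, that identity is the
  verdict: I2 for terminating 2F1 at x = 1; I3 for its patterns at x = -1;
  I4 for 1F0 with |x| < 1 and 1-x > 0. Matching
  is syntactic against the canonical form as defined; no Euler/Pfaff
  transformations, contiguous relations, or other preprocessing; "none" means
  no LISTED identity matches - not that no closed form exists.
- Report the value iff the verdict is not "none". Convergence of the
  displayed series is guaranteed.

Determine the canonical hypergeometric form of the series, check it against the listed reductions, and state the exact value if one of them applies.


With C = 1: the canonical form is 2F1(-\frac{4}{3}, \frac{9}{4}; \frac{1}{4}; -\frac{1}{3}). Verdict: none here - no I1-I6 shape fits x = -\frac{1}{3} with lower {\frac{1}{4}}.

Key step: t_0 being 1, the running product (prefactor 1) telescopes to a rising factorial.
Ratio: r(k) = -\frac{1}{3} * (k-\frac{4}{3}) (k+\frac{9}{4}) / [(k+\frac{1}{4}) (k+1)] - rational in k. x = -\frac{1}{3}; t_0 = 1; negate the roots.


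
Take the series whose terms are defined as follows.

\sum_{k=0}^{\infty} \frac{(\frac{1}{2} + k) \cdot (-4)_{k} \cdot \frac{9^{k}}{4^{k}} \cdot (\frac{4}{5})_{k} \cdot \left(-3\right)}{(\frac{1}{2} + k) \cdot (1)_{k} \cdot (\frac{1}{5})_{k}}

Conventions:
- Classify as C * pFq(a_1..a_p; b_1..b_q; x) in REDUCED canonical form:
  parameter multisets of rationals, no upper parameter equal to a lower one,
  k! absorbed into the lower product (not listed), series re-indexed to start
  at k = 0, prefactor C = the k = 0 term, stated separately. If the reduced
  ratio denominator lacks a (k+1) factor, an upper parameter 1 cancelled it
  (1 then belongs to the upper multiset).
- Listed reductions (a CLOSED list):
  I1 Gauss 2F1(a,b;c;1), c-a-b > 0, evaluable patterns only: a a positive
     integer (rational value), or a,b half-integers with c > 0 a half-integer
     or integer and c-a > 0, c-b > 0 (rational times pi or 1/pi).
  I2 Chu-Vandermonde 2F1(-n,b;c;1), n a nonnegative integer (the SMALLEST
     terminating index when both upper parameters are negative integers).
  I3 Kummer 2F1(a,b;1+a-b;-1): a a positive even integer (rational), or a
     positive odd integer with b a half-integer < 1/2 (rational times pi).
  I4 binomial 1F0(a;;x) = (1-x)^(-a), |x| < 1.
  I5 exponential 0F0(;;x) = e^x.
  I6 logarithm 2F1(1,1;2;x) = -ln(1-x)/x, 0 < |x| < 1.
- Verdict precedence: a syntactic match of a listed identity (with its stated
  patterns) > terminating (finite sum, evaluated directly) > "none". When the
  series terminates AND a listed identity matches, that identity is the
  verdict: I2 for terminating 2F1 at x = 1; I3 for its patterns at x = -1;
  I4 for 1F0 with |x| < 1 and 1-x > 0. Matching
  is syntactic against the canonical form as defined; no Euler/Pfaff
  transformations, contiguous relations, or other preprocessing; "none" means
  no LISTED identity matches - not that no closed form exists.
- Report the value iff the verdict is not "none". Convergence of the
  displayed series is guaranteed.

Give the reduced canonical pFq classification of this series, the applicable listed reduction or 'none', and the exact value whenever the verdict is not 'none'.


This is -3 * 2F1(-4, \frac{4}{5}; \frac{1}{5}; \frac{9}{4}) in reduced canonical form. Verdict: terminating. (-4)_k vanishes past k = 4, leaving a 5-term sum, computed directly. Its exact value is -\frac{1072077}{11264}.

Structural cue: t_0 being -3, the two geometric factors (prefactor -3) combine into one argument.
Adjacent-term ratio: r(k) = \frac{9}{4} * (k-4) (k+\frac{4}{5}) / [(k+\frac{1}{5}) (k+1)] - rational; roots negated = parameters, x = \frac{9}{4}, C = -3.


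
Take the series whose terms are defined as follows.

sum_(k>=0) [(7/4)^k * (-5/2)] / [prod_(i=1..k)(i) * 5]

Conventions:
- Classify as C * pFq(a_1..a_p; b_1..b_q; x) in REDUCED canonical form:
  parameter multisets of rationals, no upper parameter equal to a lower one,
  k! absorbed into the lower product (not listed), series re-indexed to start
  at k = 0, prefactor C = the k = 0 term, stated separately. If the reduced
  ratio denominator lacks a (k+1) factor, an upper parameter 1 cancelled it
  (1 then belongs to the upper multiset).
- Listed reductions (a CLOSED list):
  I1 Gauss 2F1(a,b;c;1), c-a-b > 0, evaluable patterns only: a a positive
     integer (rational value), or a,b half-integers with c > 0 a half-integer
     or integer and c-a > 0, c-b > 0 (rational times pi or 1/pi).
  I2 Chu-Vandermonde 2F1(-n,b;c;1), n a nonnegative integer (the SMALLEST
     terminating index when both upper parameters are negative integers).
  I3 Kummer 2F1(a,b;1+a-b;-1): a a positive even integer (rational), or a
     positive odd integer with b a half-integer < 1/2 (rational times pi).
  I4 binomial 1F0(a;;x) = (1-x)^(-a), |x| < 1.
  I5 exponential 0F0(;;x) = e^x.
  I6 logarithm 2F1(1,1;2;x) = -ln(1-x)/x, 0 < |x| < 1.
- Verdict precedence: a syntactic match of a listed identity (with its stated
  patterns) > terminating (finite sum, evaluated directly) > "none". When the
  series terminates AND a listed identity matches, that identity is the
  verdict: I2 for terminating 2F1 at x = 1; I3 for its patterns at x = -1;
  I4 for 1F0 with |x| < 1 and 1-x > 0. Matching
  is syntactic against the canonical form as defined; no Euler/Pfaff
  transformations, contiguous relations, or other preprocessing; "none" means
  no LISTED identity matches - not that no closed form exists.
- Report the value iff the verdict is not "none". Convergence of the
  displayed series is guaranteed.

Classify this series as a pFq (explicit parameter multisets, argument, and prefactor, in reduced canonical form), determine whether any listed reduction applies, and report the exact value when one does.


This is -1/2 * 0F0(-; -; 7/4) in reduced canonical form. Verdict: this is exponential (I5) (the 0F0 exponential series at x = 7/4). Exact value: (-1/2) * e^(7/4).

Structural cue: with t_0 = -1/2, the constant factors (prefactor -1/2) combine into one prefactor.
Step ratio: r(k) = (7/4) * 1 / [(k+1)] - poly over poly, x = (7/4) from leading terms; C = -1/2 at k = 0.


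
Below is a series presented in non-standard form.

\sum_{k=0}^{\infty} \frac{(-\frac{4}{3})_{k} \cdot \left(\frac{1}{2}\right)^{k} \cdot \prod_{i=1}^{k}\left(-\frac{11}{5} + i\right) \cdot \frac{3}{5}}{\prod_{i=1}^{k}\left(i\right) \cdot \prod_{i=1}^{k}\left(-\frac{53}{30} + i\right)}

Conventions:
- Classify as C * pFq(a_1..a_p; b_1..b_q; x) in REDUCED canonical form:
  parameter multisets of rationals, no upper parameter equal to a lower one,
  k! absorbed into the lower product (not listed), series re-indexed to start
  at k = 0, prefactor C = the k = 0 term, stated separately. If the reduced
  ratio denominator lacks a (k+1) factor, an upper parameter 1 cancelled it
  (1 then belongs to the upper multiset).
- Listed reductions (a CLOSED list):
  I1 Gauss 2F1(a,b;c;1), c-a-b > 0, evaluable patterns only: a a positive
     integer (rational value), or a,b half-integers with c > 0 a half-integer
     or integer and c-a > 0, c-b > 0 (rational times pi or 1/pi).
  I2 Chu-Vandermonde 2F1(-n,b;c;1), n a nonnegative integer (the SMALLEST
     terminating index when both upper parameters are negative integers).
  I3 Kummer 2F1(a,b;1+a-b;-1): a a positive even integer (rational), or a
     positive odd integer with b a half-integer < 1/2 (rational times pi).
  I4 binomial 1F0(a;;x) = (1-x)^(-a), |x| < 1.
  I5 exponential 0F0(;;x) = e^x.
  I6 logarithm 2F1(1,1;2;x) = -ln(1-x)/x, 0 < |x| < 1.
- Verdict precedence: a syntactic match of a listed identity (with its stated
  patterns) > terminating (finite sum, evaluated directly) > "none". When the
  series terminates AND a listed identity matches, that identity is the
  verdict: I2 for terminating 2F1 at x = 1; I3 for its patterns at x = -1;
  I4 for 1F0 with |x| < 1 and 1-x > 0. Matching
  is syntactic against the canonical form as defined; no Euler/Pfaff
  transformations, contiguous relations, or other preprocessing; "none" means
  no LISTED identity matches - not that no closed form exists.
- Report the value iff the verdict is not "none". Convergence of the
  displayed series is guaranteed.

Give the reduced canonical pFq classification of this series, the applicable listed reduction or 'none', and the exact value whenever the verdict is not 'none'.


At argument \frac{1}{2}: a 2F1 with upper {-\frac{4}{3}, -\frac{6}{5}}, lower {-\frac{23}{30}}, scaled by C = \frac{3}{5}. Verdict: none. No listed pattern accepts 2F1(-\frac{4}{3}, -\frac{6}{5}; -\frac{23}{30}; \frac{1}{2}).

Key step: from the first term \frac{3}{5}: the running product (C = 3/5, x = 1/2) telescopes to a rising factorial.
Term ratio: r(k) = \frac{1}{2} * (k-\frac{4}{3}) (k-\frac{6}{5}) / [(k-\frac{23}{30}) (k+1)] - rational in k, leading ratio \frac{1}{2}; with t_0 = \frac{3}{5}, classification follows.


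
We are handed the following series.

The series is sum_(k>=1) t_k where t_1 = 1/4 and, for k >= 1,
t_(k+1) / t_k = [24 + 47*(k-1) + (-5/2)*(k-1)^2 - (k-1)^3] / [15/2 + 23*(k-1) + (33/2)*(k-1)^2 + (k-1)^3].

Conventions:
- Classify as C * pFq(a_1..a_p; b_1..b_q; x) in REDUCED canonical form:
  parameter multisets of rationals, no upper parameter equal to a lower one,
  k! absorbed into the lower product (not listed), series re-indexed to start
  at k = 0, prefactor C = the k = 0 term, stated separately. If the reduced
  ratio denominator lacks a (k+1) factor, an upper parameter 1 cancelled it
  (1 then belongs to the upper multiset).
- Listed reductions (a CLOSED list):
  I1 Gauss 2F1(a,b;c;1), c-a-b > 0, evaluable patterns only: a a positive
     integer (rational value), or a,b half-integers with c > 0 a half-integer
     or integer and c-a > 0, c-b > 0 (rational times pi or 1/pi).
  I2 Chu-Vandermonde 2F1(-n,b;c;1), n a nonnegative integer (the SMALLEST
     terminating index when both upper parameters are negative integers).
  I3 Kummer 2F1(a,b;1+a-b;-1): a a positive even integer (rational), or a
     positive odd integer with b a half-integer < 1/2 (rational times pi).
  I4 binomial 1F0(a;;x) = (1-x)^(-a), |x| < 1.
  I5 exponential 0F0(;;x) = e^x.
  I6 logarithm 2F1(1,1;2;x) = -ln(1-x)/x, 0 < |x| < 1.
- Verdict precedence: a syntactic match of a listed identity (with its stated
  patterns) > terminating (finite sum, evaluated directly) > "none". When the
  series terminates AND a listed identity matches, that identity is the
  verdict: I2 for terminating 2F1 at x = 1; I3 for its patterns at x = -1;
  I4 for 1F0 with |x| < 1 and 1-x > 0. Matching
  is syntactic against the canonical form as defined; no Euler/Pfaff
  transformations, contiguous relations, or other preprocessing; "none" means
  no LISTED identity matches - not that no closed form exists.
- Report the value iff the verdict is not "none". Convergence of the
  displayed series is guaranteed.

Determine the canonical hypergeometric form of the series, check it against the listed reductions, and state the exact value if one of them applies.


The tell: with t_0 = 1/4, cancel k + 1/2 from the displayed ratio first; then prefactor 1/4.
Adjacent-term ratio: r(k) = (-1) * (k-6) (k+8) / [(k+15) (k+1)] - rational in k. x = (-1); t_0 = 1/4; negate the roots.

Classification (C = 1/4): 2F1 with upper {-6, 8}, lower {15}, argument x = -1. Verdict (x = -1): Kummer's theorem (I3) applies (x = -1; c = 15 equals 1+a-b for upper {-6, 8}: listed pattern). Hence: 143/40.


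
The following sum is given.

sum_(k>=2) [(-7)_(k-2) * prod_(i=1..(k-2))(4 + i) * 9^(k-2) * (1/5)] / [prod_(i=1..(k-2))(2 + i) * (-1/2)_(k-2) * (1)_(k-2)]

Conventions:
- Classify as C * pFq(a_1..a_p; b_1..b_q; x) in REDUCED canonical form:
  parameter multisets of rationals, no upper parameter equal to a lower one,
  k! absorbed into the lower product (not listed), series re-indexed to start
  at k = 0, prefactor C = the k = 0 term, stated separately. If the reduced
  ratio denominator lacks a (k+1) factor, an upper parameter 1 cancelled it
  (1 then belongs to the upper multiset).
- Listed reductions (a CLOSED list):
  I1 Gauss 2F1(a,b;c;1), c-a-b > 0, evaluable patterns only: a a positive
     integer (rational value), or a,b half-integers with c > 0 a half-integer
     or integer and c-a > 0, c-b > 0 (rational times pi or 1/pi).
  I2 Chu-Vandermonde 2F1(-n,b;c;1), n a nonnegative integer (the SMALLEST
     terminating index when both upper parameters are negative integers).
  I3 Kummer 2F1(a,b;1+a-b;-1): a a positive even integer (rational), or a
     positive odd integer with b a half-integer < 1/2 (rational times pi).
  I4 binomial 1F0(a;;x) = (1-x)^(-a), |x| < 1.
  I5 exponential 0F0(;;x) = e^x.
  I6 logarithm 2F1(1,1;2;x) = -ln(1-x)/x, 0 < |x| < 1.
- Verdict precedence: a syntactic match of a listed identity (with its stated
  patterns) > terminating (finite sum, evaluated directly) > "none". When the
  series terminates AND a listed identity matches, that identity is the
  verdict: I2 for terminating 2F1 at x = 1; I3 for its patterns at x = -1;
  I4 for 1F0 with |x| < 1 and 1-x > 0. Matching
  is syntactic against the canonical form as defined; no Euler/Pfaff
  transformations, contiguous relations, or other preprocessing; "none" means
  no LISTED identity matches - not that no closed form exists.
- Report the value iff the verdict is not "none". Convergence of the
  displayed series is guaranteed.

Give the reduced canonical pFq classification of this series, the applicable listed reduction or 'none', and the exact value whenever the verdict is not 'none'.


Canonical form: C = 1/5 times 2F2 with upper {-7, 5}, lower {-1/2, 3}, x = 9. Verdict: terminating - upper parameter -7 makes this a finite sum (last index 7), evaluated exactly. Sum: -137929/175.

The tell: t_0 = 1/5 here, and the running product (C = 1/5, x = 9) telescopes to a rising factorial.
Consecutive-term ratio: r(k) = 9 * (k-7) (k+5) / [(k-1/2) (k+3) (k+1)] ; factor over Q: parameters, x = 9, and C = 1/5.


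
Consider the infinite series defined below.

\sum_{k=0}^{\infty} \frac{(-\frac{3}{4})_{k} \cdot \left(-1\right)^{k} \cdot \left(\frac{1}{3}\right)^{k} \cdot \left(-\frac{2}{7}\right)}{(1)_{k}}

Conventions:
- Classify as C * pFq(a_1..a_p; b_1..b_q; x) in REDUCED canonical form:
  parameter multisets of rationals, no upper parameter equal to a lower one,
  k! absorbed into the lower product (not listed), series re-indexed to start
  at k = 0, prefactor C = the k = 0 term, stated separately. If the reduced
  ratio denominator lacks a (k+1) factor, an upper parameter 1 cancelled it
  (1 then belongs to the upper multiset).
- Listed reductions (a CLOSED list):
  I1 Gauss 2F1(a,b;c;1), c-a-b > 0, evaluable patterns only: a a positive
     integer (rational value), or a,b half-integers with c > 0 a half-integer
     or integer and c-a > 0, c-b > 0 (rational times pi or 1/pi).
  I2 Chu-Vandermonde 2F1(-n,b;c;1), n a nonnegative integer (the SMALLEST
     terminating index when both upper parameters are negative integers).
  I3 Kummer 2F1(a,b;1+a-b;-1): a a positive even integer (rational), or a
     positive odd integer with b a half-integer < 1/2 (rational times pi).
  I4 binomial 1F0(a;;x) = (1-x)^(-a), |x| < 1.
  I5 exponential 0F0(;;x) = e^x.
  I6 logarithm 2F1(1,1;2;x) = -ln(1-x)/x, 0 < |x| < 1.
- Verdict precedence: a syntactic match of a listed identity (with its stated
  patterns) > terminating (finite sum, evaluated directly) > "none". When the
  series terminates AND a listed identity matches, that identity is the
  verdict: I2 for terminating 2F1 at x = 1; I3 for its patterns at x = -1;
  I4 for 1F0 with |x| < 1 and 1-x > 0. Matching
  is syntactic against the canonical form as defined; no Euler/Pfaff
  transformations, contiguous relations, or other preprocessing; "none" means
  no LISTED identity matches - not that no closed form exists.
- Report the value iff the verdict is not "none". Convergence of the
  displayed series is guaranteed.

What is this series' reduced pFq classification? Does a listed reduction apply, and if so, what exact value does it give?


With C = -\frac{2}{7}: the canonical form is 1F0(-\frac{3}{4}; -; -\frac{1}{3}). Verdict: binomial (I4) fires (the 1F0 binomial series: exponent 3/4, x = -\frac{1}{3}). Exact value: \left(-\frac{2}{7}\right) \cdot \left(\frac{4}{3}\right)^{\frac{3}{4}}.

First insight: x = -\frac{1}{3} and the (-1)^k factor (prefactor -2/7) folds into the argument's sign.
Consecutive-term ratio: r(k) = -\frac{1}{3} * (k-\frac{3}{4}) / [(k+1)] - rational in k, leading ratio -\frac{1}{3}; with t_0 = -\frac{2}{7}, classification follows.


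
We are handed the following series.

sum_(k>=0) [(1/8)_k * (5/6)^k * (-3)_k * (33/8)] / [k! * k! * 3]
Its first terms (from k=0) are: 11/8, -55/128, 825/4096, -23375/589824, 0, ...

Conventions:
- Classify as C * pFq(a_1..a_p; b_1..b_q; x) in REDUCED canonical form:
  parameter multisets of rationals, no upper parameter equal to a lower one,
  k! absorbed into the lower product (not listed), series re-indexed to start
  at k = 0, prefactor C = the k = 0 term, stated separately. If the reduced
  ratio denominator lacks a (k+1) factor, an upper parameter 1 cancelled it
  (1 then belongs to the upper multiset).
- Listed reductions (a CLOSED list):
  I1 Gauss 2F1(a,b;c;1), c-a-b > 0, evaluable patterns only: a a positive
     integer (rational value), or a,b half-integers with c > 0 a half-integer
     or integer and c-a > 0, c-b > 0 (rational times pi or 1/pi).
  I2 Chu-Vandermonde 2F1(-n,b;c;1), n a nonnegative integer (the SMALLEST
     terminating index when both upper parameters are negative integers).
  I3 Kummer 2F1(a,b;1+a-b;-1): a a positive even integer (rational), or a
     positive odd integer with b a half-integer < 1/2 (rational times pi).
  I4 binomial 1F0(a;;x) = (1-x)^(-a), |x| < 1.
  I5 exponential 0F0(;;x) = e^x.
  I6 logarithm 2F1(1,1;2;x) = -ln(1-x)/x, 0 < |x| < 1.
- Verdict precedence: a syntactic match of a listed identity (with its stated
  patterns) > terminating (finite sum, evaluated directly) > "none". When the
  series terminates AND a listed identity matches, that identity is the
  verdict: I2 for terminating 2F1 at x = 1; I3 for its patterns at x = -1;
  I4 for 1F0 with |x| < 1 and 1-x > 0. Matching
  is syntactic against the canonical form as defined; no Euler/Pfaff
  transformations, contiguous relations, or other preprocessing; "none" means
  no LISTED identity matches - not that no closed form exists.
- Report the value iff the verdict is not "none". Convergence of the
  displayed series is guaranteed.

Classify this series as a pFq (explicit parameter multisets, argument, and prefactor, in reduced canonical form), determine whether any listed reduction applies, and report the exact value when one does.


Key step: x = (5/6) and the denominator's factorial ratio (C = 11/8, x = 5/6) is a lower Pochhammer.
Ratio: r(k) = (5/6) * (k-3) (k+1/8) / [(k+1) (k+1)] - poly over poly, x = (5/6) from leading terms; C = 11/8 at k = 0.

x = 5/6 here; the reduced form reads 2F1, upper {-3, 1/8}, lower {1}, C = 11/8. Verdict: terminating - upper parameter -3 makes this a finite sum (last index 3), evaluated exactly. Value: 652993/589824.


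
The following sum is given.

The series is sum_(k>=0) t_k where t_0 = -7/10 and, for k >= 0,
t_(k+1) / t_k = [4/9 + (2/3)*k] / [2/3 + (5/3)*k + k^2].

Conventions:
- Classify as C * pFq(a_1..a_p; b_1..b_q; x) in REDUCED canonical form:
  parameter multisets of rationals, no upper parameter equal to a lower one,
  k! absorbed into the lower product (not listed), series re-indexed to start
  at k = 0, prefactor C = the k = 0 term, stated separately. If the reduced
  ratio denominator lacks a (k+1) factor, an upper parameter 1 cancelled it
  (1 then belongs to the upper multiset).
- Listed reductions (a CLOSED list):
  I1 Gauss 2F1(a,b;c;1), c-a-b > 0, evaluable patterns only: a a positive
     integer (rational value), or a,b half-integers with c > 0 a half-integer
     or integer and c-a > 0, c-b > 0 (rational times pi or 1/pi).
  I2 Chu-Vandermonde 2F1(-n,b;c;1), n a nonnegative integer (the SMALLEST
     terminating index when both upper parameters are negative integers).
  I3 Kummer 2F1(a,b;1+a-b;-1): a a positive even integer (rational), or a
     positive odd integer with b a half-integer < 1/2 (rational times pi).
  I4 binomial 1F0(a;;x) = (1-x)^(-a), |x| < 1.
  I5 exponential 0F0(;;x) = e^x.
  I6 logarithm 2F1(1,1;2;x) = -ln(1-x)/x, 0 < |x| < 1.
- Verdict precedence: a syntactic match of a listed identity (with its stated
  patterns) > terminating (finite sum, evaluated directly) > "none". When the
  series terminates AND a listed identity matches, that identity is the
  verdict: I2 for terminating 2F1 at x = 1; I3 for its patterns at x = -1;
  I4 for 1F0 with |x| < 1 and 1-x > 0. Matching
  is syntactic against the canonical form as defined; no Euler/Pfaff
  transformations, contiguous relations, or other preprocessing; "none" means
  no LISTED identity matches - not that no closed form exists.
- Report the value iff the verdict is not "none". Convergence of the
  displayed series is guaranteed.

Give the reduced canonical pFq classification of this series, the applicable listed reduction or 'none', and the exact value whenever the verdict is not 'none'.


With C = -7/10: the canonical form is 0F0(-; -; 2/3). Verdict (x = 2/3): the exponential series (I5) applies (the 0F0 exponential series at x = 2/3). Hence: (-7/10) * e^(2/3).

Structural cue: x = (2/3) and roots of the ratio polynomials (C = -7/10, x = 2/3) are the negated parameters.
Term ratio: r(k) = (2/3) * 1 / [(k+1)] - poly over poly, x = (2/3) from leading terms; C = -7/10 at k = 0.


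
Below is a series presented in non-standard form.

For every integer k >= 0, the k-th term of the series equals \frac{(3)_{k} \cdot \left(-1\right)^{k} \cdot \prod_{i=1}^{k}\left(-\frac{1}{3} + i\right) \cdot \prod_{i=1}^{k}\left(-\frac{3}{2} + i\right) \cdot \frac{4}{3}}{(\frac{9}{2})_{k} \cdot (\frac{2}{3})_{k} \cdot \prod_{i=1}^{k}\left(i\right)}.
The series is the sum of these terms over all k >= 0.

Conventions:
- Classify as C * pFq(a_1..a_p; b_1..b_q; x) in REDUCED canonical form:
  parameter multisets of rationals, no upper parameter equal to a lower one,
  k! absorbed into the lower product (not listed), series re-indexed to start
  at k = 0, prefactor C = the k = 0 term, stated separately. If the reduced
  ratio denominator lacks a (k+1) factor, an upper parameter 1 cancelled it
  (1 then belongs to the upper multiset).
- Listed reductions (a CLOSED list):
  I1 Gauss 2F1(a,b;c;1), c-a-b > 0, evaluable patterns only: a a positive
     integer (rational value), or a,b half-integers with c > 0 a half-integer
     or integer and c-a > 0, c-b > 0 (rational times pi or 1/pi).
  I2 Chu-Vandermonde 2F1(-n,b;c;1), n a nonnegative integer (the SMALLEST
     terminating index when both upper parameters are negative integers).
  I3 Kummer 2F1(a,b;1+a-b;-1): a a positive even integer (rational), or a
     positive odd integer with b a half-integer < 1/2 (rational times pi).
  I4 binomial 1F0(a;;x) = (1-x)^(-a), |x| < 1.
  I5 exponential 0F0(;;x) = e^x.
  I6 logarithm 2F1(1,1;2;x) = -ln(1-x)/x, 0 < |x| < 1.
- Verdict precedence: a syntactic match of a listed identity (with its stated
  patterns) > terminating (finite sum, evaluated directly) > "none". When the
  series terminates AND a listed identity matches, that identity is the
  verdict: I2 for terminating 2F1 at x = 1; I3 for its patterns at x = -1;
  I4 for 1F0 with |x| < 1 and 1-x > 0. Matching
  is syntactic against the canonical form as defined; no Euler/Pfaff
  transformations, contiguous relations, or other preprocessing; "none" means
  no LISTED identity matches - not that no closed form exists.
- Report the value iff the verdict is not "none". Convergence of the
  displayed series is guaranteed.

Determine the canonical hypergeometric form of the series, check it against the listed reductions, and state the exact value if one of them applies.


Key observation: t_0 being \frac{4}{3}, the running product (C = 4/3, x = -1) telescopes to a rising factorial.
Adjacent-term ratio: r(k) = -1 * (k-\frac{1}{2}) (k+3) / [(k+\frac{9}{2}) (k+1)] - poly over poly, x = -1 from leading terms; C = \frac{4}{3} at k = 0.

Prefactor \frac{4}{3}, argument -1: 2F1 with upper {-\frac{1}{2}, 3} over lower {\frac{9}{2}}. Verdict: the Kummer evaluation I3 applies (x = -1; c = \frac{9}{2} equals 1+a-b for upper {-\frac{1}{2}, 3}: listed pattern). Its exact value is \frac{35}{64} \cdot \pi.


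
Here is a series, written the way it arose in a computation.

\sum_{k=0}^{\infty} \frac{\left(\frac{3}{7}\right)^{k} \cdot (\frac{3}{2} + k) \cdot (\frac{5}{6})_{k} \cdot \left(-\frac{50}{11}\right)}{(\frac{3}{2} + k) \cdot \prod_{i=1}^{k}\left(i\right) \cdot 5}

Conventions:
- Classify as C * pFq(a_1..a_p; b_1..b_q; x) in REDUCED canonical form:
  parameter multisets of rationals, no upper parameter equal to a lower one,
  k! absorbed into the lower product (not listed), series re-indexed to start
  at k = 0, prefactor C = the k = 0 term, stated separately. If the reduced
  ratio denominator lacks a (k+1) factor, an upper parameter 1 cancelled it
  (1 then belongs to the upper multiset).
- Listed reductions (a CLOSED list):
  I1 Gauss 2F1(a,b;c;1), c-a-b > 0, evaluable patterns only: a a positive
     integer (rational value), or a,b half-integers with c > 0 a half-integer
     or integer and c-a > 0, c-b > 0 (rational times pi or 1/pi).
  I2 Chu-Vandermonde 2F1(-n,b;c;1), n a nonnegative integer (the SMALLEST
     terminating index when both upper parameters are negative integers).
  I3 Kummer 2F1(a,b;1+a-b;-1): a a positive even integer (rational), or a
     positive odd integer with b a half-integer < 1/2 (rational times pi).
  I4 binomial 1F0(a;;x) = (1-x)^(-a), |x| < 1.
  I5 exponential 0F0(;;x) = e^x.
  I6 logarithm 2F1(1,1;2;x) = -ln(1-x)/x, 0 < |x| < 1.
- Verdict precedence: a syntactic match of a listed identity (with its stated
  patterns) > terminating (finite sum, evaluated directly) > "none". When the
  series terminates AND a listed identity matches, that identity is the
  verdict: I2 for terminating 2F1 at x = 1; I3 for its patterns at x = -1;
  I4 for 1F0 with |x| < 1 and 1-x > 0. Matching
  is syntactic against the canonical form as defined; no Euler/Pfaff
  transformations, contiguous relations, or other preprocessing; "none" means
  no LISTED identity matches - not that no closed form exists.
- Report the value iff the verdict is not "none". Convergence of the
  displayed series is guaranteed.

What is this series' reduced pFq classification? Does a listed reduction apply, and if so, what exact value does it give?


This is -\frac{10}{11} * 1F0(\frac{5}{6}; -; \frac{3}{7}) in reduced canonical form. Verdict at x = \frac{3}{7}: the binomial series (I4) matches (the 1F0 binomial series: exponent -5/6, x = \frac{3}{7}). Hence: \left(-\frac{10}{11}\right) \cdot \left(\frac{4}{7}\right)^{-\frac{5}{6}}.

First insight: with t_0 = -\frac{10}{11}, the product of the first k integers (C = -10/11) is k!.
Consecutive-term ratio: r(k) = \frac{3}{7} * (k+\frac{5}{6}) / [(k+1)] ; factor over Q: parameters, x = \frac{3}{7}, and C = -\frac{10}{11}.
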